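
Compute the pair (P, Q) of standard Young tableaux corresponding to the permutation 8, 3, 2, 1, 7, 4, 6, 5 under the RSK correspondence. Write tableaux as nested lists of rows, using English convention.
P = [[1, 4, 5], [2, 6], [3, 7], [8]], Q = [[1, 5, 7], [2, 6], [3, 8], [4]]

Insert each entry of the permutation into P by Schensted row insertion, recording in Q the position of each new cell.

Insert 8: appended to row 1. P = [[8]].
Insert 3: 3 bumps 8 from row 1; 8 starts row 2. P = [[3], [8]].
Insert 2: 2 bumps 3 from row 1; 3 bumps 8 from row 2; 8 starts row 3. P = [[2], [3], [8]].
Insert 1: 1 bumps 2 from row 1; 2 bumps 3 from row 2; 3 bumps 8 from row 3; 8 starts row 4. P = [[1], [2], [3], [8]].
Insert 7: appended to row 1. P = [[1, 7], [2], [3], [8]].
Insert 4: 4 bumps 7 from row 1; 7 appends to row 2. P = [[1, 4], [2, 7], [3], [8]].
Insert 6: appended to row 1. P = [[1, 4, 6], [2, 7], [3], [8]].
Insert 5: 5 bumps 6 from row 1; 6 bumps 7 from row 2; 7 appends to row 3. P = [[1, 4, 5], [2, 6], [3, 7], [8]].

So P = [[1, 4, 5], [2, 6], [3, 7], [8]], Q = [[1, 5, 7], [2, 6], [3, 8], [4]].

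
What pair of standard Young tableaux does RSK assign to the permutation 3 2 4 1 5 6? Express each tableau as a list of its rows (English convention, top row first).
P = [[1, 4, 5, 6], [2], [3]], Q = [[1, 3, 5, 6], [2], [4]]

Insert each entry of the permutation into P by Schensted row insertion, recording in Q the position of each new cell.

Insert 3: appended to row 1. P = [[3]].
Insert 2: 2 bumps 3 from row 1; 3 starts row 2. P = [[2], [3]].
Insert 4: appended to row 1. P = [[2, 4], [3]].
Insert 1: 1 bumps 2 from row 1; 2 bumps 3 from row 2; 3 starts row 3. P = [[1, 4], [2], [3]].
Insert 5: appended to row 1. P = [[1, 4, 5], [2], [3]].
Insert 6: appended to row 1. P = [[1, 4, 5, 6], [2], [3]].

So P = [[1, 4, 5, 6], [2], [3]], Q = [[1, 3, 5, 6], [2], [4]].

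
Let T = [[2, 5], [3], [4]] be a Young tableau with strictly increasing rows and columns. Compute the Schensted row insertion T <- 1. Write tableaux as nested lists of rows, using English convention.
[[1, 5], [2], [3], [4]]

In row 1, 1 replaces 2 (the leftmost entry greater than 1); 2 is bumped to row 2. In row 2, 2 replaces 3 (the leftmost entry greater than 2); 3 is bumped to row 3. In row 3, 3 replaces 4 (the leftmost entry greater than 3); 4 is bumped to row 4. 4 starts a new row 4. The new tableau is [[1, 5], [2], [3], [4]].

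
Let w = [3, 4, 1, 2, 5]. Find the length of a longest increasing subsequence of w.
3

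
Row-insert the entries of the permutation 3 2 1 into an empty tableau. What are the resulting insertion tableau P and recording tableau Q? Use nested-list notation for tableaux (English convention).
Insert each entry of the permutation into P by Schensted row insertion, recording in Q the position of each new cell.

Insert 3: appended to row 1. P = [[3]], Q = [[1]].
Insert 2: 2 bumps 3 from row 1; 3 starts row 2. P = [[2], [3]], Q = [[1], [2]].
Insert 1: 1 bumps 2 from row 1; 2 bumps 3 from row 2; 3 starts row 3. P = [[1], [2], [3]], Q = [[1], [2], [3]].

So P = [[1], [2], [3]], Q = [[1], [2], [3]].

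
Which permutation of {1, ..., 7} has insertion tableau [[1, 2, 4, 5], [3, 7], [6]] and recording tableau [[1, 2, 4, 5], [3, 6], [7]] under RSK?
Reverse the RSK construction: for i from n down to 1, find the cell of Q containing i, remove the entry at that cell from P, and reverse-bump it up through P; the value ejected from row 1 is w(i).

Step i=7: Q has 7 at row 3, column 1; remove 6 from row 3 of P and reverse-bump: 6 enters row 2 and ejects 3; 3 enters row 1 and ejects 2. So w(7) = 2. P is now [[1, 3, 4, 5], [6, 7]].
Step i=6: Q has 6 at row 2, column 2; remove 7 from row 2 of P and reverse-bump: 7 enters row 1 and ejects 5. So w(6) = 5. P is now [[1, 3, 4, 7], [6]].
Step i=5: Q has 5 at row 1, column 4; remove that cell from P, ejecting 7. So w(5) = 7. P is now [[1, 3, 4], [6]].
Step i=4: Q has 4 at row 1, column 3; remove that cell from P, ejecting 4. So w(4) = 4. P is now [[1, 3], [6]].
Step i=3: Q has 3 at row 2, column 1; remove 6 from row 2 of P and reverse-bump: 6 enters row 1 and ejects 3. So w(3) = 3. P is now [[1, 6]].
Step i=2: Q has 2 at row 1, column 2; remove that cell from P, ejecting 6. So w(2) = 6. P is now [[1]].
Step i=1: Q has 1 at row 1, column 1; remove that cell from P, ejecting 1. So w(1) = 1. P is now [].

So w = 1 6 3 4 7 5 2.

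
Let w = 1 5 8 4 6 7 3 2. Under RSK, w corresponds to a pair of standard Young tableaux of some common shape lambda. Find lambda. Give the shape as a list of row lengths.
Row-insert each entry into an empty tableau.

After inserting 1: P = [[1]].
After inserting 5: P = [[1, 5]].
After inserting 8: P = [[1, 5, 8]].
After inserting 4: P = [[1, 4, 8], [5]].
After inserting 6: P = [[1, 4, 6], [5, 8]].
After inserting 7: P = [[1, 4, 6, 7], [5, 8]].
After inserting 3: P = [[1, 3, 6, 7], [4, 8], [5]].
After inserting 2: P = [[1, 2, 6, 7], [3, 8], [4], [5]].

The final insertion tableau P = [[1, 2, 6, 7], [3, 8], [4], [5]] has shape [4, 2, 1, 1].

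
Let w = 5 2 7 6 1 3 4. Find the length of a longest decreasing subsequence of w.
3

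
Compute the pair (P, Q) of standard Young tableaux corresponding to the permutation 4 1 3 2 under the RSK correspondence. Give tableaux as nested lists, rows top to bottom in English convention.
P = [[1, 2], [3], [4]], Q = [[1, 3], [2], [4]]

Insert each entry of the permutation into P by Schensted row insertion, recording in Q the position of each new cell.

Insert 4: appended to row 1. P = [[4]].
Insert 1: 1 bumps 4 from row 1; 4 starts row 2. P = [[1], [4]].
Insert 3: appended to row 1. P = [[1, 3], [4]].
Insert 2: 2 bumps 3 from row 1; 3 bumps 4 from row 2; 4 starts row 3. P = [[1, 2], [3], [4]].

So P = [[1, 2], [3], [4]], Q = [[1, 3], [2], [4]].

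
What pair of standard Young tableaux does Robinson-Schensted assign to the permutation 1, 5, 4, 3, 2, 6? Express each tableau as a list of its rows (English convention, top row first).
Insert each entry of the permutation into P by Schensted row insertion, recording in Q the position of each new cell.

After inserting 1: P = [[1]].
After inserting 5: P = [[1, 5]].
After inserting 4: P = [[1, 4], [5]].
After inserting 3: P = [[1, 3], [4], [5]].
After inserting 2: P = [[1, 2], [3], [4], [5]].
After inserting 6: P = [[1, 2, 6], [3], [4], [5]].

So P = [[1, 2, 6], [3], [4], [5]], Q = [[1, 2, 6], [3], [4], [5]].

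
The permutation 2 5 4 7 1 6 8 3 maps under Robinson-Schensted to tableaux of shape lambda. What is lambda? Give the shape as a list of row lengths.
[4, 2, 2]

RSK row insertion gives P = [[1, 3, 6, 8], [2, 4], [5, 7]], which has shape [4, 2, 2].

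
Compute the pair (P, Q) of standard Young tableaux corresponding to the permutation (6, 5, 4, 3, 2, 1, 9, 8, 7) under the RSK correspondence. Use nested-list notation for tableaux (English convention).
Insert each entry of the permutation into P by Schensted row insertion, recording in Q the position of each new cell.

Insert 6: appended to row 1. P = [[6]].
Insert 5: 5 bumps 6 from row 1; 6 starts row 2. P = [[5], [6]].
Insert 4: 4 bumps 5 from row 1; 5 bumps 6 from row 2; 6 starts row 3. P = [[4], [5], [6]].
Insert 3: 3 bumps 4 from row 1; 4 bumps 5 from row 2; 5 bumps 6 from row 3; 6 starts row 4. P = [[3], [4], [5], [6]].
Insert 2: 2 bumps 3 from row 1; 3 bumps 4 from row 2; 4 bumps 5 from row 3; 5 bumps 6 from row 4; 6 starts row 5. P = [[2], [3], [4], [5], [6]].
Insert 1: 1 bumps 2 from row 1; 2 bumps 3 from row 2; 3 bumps 4 from row 3; 4 bumps 5 from row 4; 5 bumps 6 from row 5; 6 starts row 6. P = [[1], [2], [3], [4], [5], [6]].
Insert 9: appended to row 1. P = [[1, 9], [2], [3], [4], [5], [6]].
Insert 8: 8 bumps 9 from row 1; 9 appends to row 2. P = [[1, 8], [2, 9], [3], [4], [5], [6]].
Insert 7: 7 bumps 8 from row 1; 8 bumps 9 from row 2; 9 appends to row 3. P = [[1, 7], [2, 8], [3, 9], [4], [5], [6]].

So P = [[1, 7], [2, 8], [3, 9], [4], [5], [6]], Q = [[1, 7], [2, 8], [3, 9], [4], [5], [6]].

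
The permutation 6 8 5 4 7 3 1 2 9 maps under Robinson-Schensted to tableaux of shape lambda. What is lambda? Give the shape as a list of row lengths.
Row-insert each entry into an empty tableau.

After inserting 6: P = [[6]].
After inserting 8: P = [[6, 8]].
After inserting 5: P = [[5, 8], [6]].
After inserting 4: P = [[4, 8], [5], [6]].
After inserting 7: P = [[4, 7], [5, 8], [6]].
After inserting 3: P = [[3, 7], [4, 8], [5], [6]].
After inserting 1: P = [[1, 7], [3, 8], [4], [5], [6]].
After inserting 2: P = [[1, 2], [3, 7], [4, 8], [5], [6]].
After inserting 9: P = [[1, 2, 9], [3, 7], [4, 8], [5], [6]].

The final insertion tableau P = [[1, 2, 9], [3, 7], [4, 8], [5], [6]] has shape [3, 2, 2, 1, 1].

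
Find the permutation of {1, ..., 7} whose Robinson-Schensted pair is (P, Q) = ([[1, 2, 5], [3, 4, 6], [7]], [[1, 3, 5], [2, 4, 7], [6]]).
Reverse RSK: for i = n, n-1, ..., 1, locate i in Q, remove the corresponding corner cell from P, and reverse-bump its entry up through P; the value ejected from row 1 is w(i).

So w = 3 1 7 4 6 2 5.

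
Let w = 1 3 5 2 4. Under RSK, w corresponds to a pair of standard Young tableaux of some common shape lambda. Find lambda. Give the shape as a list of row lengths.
Row-insert each entry into an empty tableau.

After inserting 1: P = [[1]].
After inserting 3: P = [[1, 3]].
After inserting 5: P = [[1, 3, 5]].
After inserting 2: P = [[1, 2, 5], [3]].
After inserting 4: P = [[1, 2, 4], [3, 5]].

The final insertion tableau P = [[1, 2, 4], [3, 5]] has shape [3, 2].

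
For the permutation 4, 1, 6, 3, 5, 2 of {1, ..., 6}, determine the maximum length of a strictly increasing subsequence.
3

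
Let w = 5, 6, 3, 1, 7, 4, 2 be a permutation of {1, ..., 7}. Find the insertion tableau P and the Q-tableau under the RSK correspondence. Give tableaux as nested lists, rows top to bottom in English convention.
Insert each entry of the permutation into P by Schensted row insertion, recording in Q the position of each new cell.

After inserting 5: P = [[5]].
After inserting 6: P = [[5, 6]].
After inserting 3: P = [[3, 6], [5]].
After inserting 1: P = [[1, 6], [3], [5]].
After inserting 7: P = [[1, 6, 7], [3], [5]].
After inserting 4: P = [[1, 4, 7], [3, 6], [5]].
After inserting 2: P = [[1, 2, 7], [3, 4], [5, 6]].

So P = [[1, 2, 7], [3, 4], [5, 6]], Q = [[1, 2, 5], [3, 6], [4, 7]].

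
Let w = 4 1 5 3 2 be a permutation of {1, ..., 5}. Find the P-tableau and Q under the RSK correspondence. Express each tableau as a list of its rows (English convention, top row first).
Insert each entry of the permutation into P by Schensted row insertion, recording in Q the position of each new cell.

Insert 4: appended to row 1. P = [[4]].
Insert 1: 1 bumps 4 from row 1; 4 starts row 2. P = [[1], [4]].
Insert 5: appended to row 1. P = [[1, 5], [4]].
Insert 3: 3 bumps 5 from row 1; 5 appends to row 2. P = [[1, 3], [4, 5]].
Insert 2: 2 bumps 3 from row 1; 3 bumps 4 from row 2; 4 starts row 3. P = [[1, 2], [3, 5], [4]].

So P = [[1, 2], [3, 5], [4]], Q = [[1, 3], [2, 4], [5]].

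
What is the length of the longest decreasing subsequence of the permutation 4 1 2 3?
2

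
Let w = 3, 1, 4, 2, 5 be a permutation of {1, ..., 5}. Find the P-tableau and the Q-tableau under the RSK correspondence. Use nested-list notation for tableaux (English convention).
Insert each entry of the permutation into P by Schensted row insertion, recording in Q the position of each new cell.

Insert 3: appended to row 1. P = [[3]].
Insert 1: 1 bumps 3 from row 1; 3 starts row 2. P = [[1], [3]].
Insert 4: appended to row 1. P = [[1, 4], [3]].
Insert 2: 2 bumps 4 from row 1; 4 appends to row 2. P = [[1, 2], [3, 4]].
Insert 5: appended to row 1. P = [[1, 2, 5], [3, 4]].

So P = [[1, 2, 5], [3, 4]], Q = [[1, 3, 5], [2, 4]].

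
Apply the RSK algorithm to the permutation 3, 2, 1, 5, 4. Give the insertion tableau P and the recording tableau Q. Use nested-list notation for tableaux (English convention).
P = [[1, 4], [2, 5], [3]], Q = [[1, 4], [2, 5], [3]]

Insert each entry of the permutation into P by Schensted row insertion, recording in Q the position of each new cell.

Insert 3: appended to row 1. P = [[3]].
Insert 2: 2 bumps 3 from row 1; 3 starts row 2. P = [[2], [3]].
Insert 1: 1 bumps 2 from row 1; 2 bumps 3 from row 2; 3 starts row 3. P = [[1], [2], [3]].
Insert 5: appended to row 1. P = [[1, 5], [2], [3]].
Insert 4: 4 bumps 5 from row 1; 5 appends to row 2. P = [[1, 4], [2, 5], [3]].

So P = [[1, 4], [2, 5], [3]], Q = [[1, 4], [2, 5], [3]].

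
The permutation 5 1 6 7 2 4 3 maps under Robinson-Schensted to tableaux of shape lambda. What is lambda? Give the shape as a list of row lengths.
[3, 3, 1]

Row-insert each entry into an empty tableau.

After inserting 5: P = [[5]].
After inserting 1: P = [[1], [5]].
After inserting 6: P = [[1, 6], [5]].
After inserting 7: P = [[1, 6, 7], [5]].
After inserting 2: P = [[1, 2, 7], [5, 6]].
After inserting 4: P = [[1, 2, 4], [5, 6, 7]].
After inserting 3: P = [[1, 2, 3], [4, 6, 7], [5]].

The final insertion tableau P = [[1, 2, 3], [4, 6, 7], [5]] has shape [3, 3, 1].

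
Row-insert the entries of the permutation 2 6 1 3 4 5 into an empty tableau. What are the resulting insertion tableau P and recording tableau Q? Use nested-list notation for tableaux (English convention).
P = [[1, 3, 4, 5], [2, 6]], Q = [[1, 2, 5, 6], [3, 4]]

Insert each entry of the permutation into P by Schensted row insertion, recording in Q the position of each new cell.

Insert 2: appended to row 1. P = [[2]], Q = [[1]].
Insert 6: appended to row 1. P = [[2, 6]], Q = [[1, 2]].
Insert 1: 1 bumps 2 from row 1; 2 starts row 2. P = [[1, 6], [2]], Q = [[1, 2], [3]].
Insert 3: 3 bumps 6 from row 1; 6 appends to row 2. P = [[1, 3], [2, 6]], Q = [[1, 2], [3, 4]].
Insert 4: appended to row 1. P = [[1, 3, 4], [2, 6]], Q = [[1, 2, 5], [3, 4]].
Insert 5: appended to row 1. P = [[1, 3, 4, 5], [2, 6]], Q = [[1, 2, 5, 6], [3, 4]].

So P = [[1, 3, 4, 5], [2, 6]], Q = [[1, 2, 5, 6], [3, 4]].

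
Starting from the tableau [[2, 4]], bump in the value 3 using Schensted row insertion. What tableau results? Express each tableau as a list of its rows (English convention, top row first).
In row 1, 3 replaces 4 (the leftmost entry greater than 3); 4 is bumped to row 2. 4 starts a new row 2. The new tableau is [[2, 3], [4]].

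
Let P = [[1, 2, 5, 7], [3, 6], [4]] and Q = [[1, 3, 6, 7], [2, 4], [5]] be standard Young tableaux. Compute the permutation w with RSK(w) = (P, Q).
4 1 6 3 2 5 7

Reverse RSK: for i = n, n-1, ..., 1, locate i in Q, remove the corresponding corner cell from P, and reverse-bump its entry up through P; the value ejected from row 1 is w(i).

So w = 4 1 6 3 2 5 7.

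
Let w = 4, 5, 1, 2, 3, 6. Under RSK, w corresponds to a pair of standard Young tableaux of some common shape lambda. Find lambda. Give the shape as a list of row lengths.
[4, 2]

Row-insert each entry into an empty tableau.

After inserting 4: P = [[4]].
After inserting 5: P = [[4, 5]].
After inserting 1: P = [[1, 5], [4]].
After inserting 2: P = [[1, 2], [4, 5]].
After inserting 3: P = [[1, 2, 3], [4, 5]].
After inserting 6: P = [[1, 2, 3, 6], [4, 5]].

The final insertion tableau P = [[1, 2, 3, 6], [4, 5]] has shape [4, 2].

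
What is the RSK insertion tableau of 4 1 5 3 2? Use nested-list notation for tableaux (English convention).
P = [[1, 2], [3, 5], [4]]

Insert 4: appended to row 1. P = [[4]].
Insert 1: 1 bumps 4 from row 1; 4 starts row 2. P = [[1], [4]].
Insert 5: appended to row 1. P = [[1, 5], [4]].
Insert 3: 3 bumps 5 from row 1; 5 appends to row 2. P = [[1, 3], [4, 5]].
Insert 2: 2 bumps 3 from row 1; 3 bumps 4 from row 2; 4 starts row 3. P = [[1, 2], [3, 5], [4]].

So P = [[1, 2], [3, 5], [4]].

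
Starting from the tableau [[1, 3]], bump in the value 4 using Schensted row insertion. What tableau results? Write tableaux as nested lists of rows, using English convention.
[[1, 3, 4]]

4 is larger than every entry of row 1, so it is appended to row 1. The new tableau is [[1, 3, 4]].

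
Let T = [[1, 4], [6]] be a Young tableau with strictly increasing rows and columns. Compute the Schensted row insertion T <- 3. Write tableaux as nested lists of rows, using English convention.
[[1, 3], [4], [6]]

In row 1, 3 replaces 4 (the leftmost entry greater than 3); 4 is bumped to row 2. In row 2, 4 replaces 6 (the leftmost entry greater than 4); 6 is bumped to row 3. 6 starts a new row 3. The new tableau is [[1, 3], [4], [6]].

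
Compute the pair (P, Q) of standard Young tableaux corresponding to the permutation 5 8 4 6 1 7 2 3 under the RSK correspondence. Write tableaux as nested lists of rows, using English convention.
Insert each entry of the permutation into P by Schensted row insertion, recording in Q the position of each new cell.

Insert 5: appended to row 1. P = [[5]], Q = [[1]].
Insert 8: appended to row 1. P = [[5, 8]], Q = [[1, 2]].
Insert 4: 4 bumps 5 from row 1; 5 starts row 2. P = [[4, 8], [5]], Q = [[1, 2], [3]].
Insert 6: 6 bumps 8 from row 1; 8 appends to row 2. P = [[4, 6], [5, 8]], Q = [[1, 2], [3, 4]].
Insert 1: 1 bumps 4 from row 1; 4 bumps 5 from row 2; 5 starts row 3. P = [[1, 6], [4, 8], [5]], Q = [[1, 2], [3, 4], [5]].
Insert 7: appended to row 1. P = [[1, 6, 7], [4, 8], [5]], Q = [[1, 2, 6], [3, 4], [5]].
Insert 2: 2 bumps 6 from row 1; 6 bumps 8 from row 2; 8 appends to row 3. P = [[1, 2, 7], [4, 6], [5, 8]], Q = [[1, 2, 6], [3, 4], [5, 7]].
Insert 3: 3 bumps 7 from row 1; 7 appends to row 2. P = [[1, 2, 3], [4, 6, 7], [5, 8]], Q = [[1, 2, 6], [3, 4, 8], [5, 7]].

So P = [[1, 2, 3], [4, 6, 7], [5, 8]], Q = [[1, 2, 6], [3, 4, 8], [5, 7]].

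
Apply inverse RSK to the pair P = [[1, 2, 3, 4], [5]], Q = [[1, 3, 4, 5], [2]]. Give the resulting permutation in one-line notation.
Reverse the RSK construction: for i from n down to 1, find the cell of Q containing i, remove the entry at that cell from P, and reverse-bump it up through P; the value ejected from row 1 is w(i).

Step i=5: Q has 5 at row 1, column 4; remove that cell from P, ejecting 4. So w(5) = 4. P is now [[1, 2, 3], [5]].
Step i=4: Q has 4 at row 1, column 3; remove that cell from P, ejecting 3. So w(4) = 3. P is now [[1, 2], [5]].
Step i=3: Q has 3 at row 1, column 2; remove that cell from P, ejecting 2. So w(3) = 2. P is now [[1], [5]].
Step i=2: Q has 2 at row 2, column 1; remove 5 from row 2 of P and reverse-bump: 5 enters row 1 and ejects 1. So w(2) = 1. P is now [[5]].
Step i=1: Q has 1 at row 1, column 1; remove that cell from P, ejecting 5. So w(1) = 5. P is now [].

So w = 5 1 2 3 4.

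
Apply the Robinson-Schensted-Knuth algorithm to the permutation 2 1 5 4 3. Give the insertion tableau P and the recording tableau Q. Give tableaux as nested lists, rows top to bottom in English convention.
Insert each entry of the permutation into P by Schensted row insertion, recording in Q the position of each new cell.

Insert 2: appended to row 1. P = [[2]], Q = [[1]].
Insert 1: 1 bumps 2 from row 1; 2 starts row 2. P = [[1], [2]], Q = [[1], [2]].
Insert 5: appended to row 1. P = [[1, 5], [2]], Q = [[1, 3], [2]].
Insert 4: 4 bumps 5 from row 1; 5 appends to row 2. P = [[1, 4], [2, 5]], Q = [[1, 3], [2, 4]].
Insert 3: 3 bumps 4 from row 1; 4 bumps 5 from row 2; 5 starts row 3. P = [[1, 3], [2, 4], [5]], Q = [[1, 3], [2, 4], [5]].

So P = [[1, 3], [2, 4], [5]], Q = [[1, 3], [2, 4], [5]].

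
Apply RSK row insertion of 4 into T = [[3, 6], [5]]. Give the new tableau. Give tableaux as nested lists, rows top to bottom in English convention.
In row 1, 4 replaces 6 (the leftmost entry greater than 4); 6 is bumped to row 2. 6 is appended to row 2. The new tableau is [[3, 4], [5, 6]].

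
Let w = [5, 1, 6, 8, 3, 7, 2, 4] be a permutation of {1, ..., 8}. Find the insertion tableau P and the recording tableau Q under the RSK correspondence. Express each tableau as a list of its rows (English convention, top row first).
Insert each entry of the permutation into P by Schensted row insertion, recording in Q the position of each new cell.

After inserting 5: P = [[5]].
After inserting 1: P = [[1], [5]].
After inserting 6: P = [[1, 6], [5]].
After inserting 8: P = [[1, 6, 8], [5]].
After inserting 3: P = [[1, 3, 8], [5, 6]].
After inserting 7: P = [[1, 3, 7], [5, 6, 8]].
After inserting 2: P = [[1, 2, 7], [3, 6, 8], [5]].
After inserting 4: P = [[1, 2, 4], [3, 6, 7], [5, 8]].

So P = [[1, 2, 4], [3, 6, 7], [5, 8]], Q = [[1, 3, 4], [2, 5, 6], [7, 8]].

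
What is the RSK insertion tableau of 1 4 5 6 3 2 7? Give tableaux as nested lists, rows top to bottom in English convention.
P = [[1, 2, 5, 6, 7], [3], [4]]

After inserting 1: P = [[1]].
After inserting 4: P = [[1, 4]].
After inserting 5: P = [[1, 4, 5]].
After inserting 6: P = [[1, 4, 5, 6]].
After inserting 3: P = [[1, 3, 5, 6], [4]].
After inserting 2: P = [[1, 2, 5, 6], [3], [4]].
After inserting 7: P = [[1, 2, 5, 6, 7], [3], [4]].

So P = [[1, 2, 5, 6, 7], [3], [4]].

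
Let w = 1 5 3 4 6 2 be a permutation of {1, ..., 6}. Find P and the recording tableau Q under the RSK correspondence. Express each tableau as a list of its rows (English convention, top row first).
P = [[1, 2, 4, 6], [3], [5]], Q = [[1, 2, 4, 5], [3], [6]]

Insert each entry of the permutation into P by Schensted row insertion, recording in Q the position of each new cell.

Insert 1: appended to row 1. P = [[1]], Q = [[1]].
Insert 5: appended to row 1. P = [[1, 5]], Q = [[1, 2]].
Insert 3: 3 bumps 5 from row 1; 5 starts row 2. P = [[1, 3], [5]], Q = [[1, 2], [3]].
Insert 4: appended to row 1. P = [[1, 3, 4], [5]], Q = [[1, 2, 4], [3]].
Insert 6: appended to row 1. P = [[1, 3, 4, 6], [5]], Q = [[1, 2, 4, 5], [3]].
Insert 2: 2 bumps 3 from row 1; 3 bumps 5 from row 2; 5 starts row 3. P = [[1, 2, 4, 6], [3], [5]], Q = [[1, 2, 4, 5], [3], [6]].

So P = [[1, 2, 4, 6], [3], [5]], Q = [[1, 2, 4, 5], [3], [6]].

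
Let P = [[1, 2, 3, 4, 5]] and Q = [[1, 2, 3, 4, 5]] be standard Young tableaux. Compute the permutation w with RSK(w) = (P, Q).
Reverse the RSK construction: for i from n down to 1, find the cell of Q containing i, remove the entry at that cell from P, and reverse-bump it up through P; the value ejected from row 1 is w(i).

Step i=5: Q has 5 at row 1, column 5; remove that cell from P, ejecting 5. So w(5) = 5. P is now [[1, 2, 3, 4]].
Step i=4: Q has 4 at row 1, column 4; remove that cell from P, ejecting 4. So w(4) = 4. P is now [[1, 2, 3]].
Step i=3: Q has 3 at row 1, column 3; remove that cell from P, ejecting 3. So w(3) = 3. P is now [[1, 2]].
Step i=2: Q has 2 at row 1, column 2; remove that cell from P, ejecting 2. So w(2) = 2. P is now [[1]].
Step i=1: Q has 1 at row 1, column 1; remove that cell from P, ejecting 1. So w(1) = 1. P is now [].

So w = 1 2 3 4 5.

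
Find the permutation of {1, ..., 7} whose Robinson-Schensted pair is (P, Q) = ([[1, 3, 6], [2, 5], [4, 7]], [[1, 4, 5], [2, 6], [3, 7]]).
4 2 1 5 7 6 3

Reverse the RSK construction: for i from n down to 1, find the cell of Q containing i, remove the entry at that cell from P, and reverse-bump it up through P; the value ejected from row 1 is w(i).

Step i=7: Q has 7 at row 3, column 2; remove 7 from row 3 of P and reverse-bump: 7 enters row 2 and ejects 5; 5 enters row 1 and ejects 3. So w(7) = 3. P is now [[1, 5, 6], [2, 7], [4]].
Step i=6: Q has 6 at row 2, column 2; remove 7 from row 2 of P and reverse-bump: 7 enters row 1 and ejects 6. So w(6) = 6. P is now [[1, 5, 7], [2], [4]].
Step i=5: Q has 5 at row 1, column 3; remove that cell from P, ejecting 7. So w(5) = 7. P is now [[1, 5], [2], [4]].
Step i=4: Q has 4 at row 1, column 2; remove that cell from P, ejecting 5. So w(4) = 5. P is now [[1], [2], [4]].
Step i=3: Q has 3 at row 3, column 1; remove 4 from row 3 of P and reverse-bump: 4 enters row 2 and ejects 2; 2 enters row 1 and ejects 1. So w(3) = 1. P is now [[2], [4]].
Step i=2: Q has 2 at row 2, column 1; remove 4 from row 2 of P and reverse-bump: 4 enters row 1 and ejects 2. So w(2) = 2. P is now [[4]].
Step i=1: Q has 1 at row 1, column 1; remove that cell from P, ejecting 4. So w(1) = 4. P is now [].

So w = 4 2 1 5 7 6 3.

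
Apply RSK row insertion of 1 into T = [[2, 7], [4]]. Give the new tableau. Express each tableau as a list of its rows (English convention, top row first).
In row 1, 1 replaces 2 (the leftmost entry greater than 1); 2 is bumped to row 2. In row 2, 2 replaces 4 (the leftmost entry greater than 2); 4 is bumped to row 3. 4 starts a new row 3. The new tableau is [[1, 7], [2], [4]].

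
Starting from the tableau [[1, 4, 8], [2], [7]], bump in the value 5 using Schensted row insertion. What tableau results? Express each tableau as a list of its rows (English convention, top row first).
[[1, 4, 5], [2, 8], [7]]

In row 1, 5 replaces 8 (the leftmost entry greater than 5); 8 is bumped to row 2. 8 is appended to row 2. The new tableau is [[1, 4, 5], [2, 8], [7]].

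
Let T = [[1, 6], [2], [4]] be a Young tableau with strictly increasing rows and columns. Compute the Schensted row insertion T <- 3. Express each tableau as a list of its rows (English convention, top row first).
[[1, 3], [2, 6], [4]]

In row 1, 3 replaces 6 (the leftmost entry greater than 3); 6 is bumped to row 2. 6 is appended to row 2. The new tableau is [[1, 3], [2, 6], [4]].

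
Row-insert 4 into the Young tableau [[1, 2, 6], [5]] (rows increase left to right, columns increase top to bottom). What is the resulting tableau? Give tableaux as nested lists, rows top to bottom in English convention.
[[1, 2, 4], [5, 6]]

In row 1, 4 replaces 6 (the leftmost entry greater than 4); 6 is bumped to row 2. 6 is appended to row 2. The new tableau is [[1, 2, 4], [5, 6]].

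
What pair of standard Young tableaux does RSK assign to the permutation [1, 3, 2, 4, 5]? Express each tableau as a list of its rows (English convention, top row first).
Insert each entry of the permutation into P by Schensted row insertion, recording in Q the position of each new cell.

Insert 1: appended to row 1. P = [[1]].
Insert 3: appended to row 1. P = [[1, 3]].
Insert 2: 2 bumps 3 from row 1; 3 starts row 2. P = [[1, 2], [3]].
Insert 4: appended to row 1. P = [[1, 2, 4], [3]].
Insert 5: appended to row 1. P = [[1, 2, 4, 5], [3]].

So P = [[1, 2, 4, 5], [3]], Q = [[1, 2, 4, 5], [3]].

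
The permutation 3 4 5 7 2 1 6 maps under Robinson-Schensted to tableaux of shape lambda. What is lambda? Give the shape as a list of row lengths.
[4, 2, 1]

Row-insert each entry into an empty tableau.

After inserting 3: P = [[3]].
After inserting 4: P = [[3, 4]].
After inserting 5: P = [[3, 4, 5]].
After inserting 7: P = [[3, 4, 5, 7]].
After inserting 2: P = [[2, 4, 5, 7], [3]].
After inserting 1: P = [[1, 4, 5, 7], [2], [3]].
After inserting 6: P = [[1, 4, 5, 6], [2, 7], [3]].

The final insertion tableau P = [[1, 4, 5, 6], [2, 7], [3]] has shape [4, 2, 1].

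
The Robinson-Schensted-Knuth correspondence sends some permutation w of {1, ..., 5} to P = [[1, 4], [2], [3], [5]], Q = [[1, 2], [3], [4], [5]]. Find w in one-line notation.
3 5 4 2 1

Reverse RSK: for i = n, n-1, ..., 1, locate i in Q, remove the corresponding corner cell from P, and reverse-bump its entry up through P; the value ejected from row 1 is w(i).

So w = 3 5 4 2 1.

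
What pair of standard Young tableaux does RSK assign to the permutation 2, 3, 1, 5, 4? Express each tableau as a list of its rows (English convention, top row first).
Insert each entry of the permutation into P by Schensted row insertion, recording in Q the position of each new cell.

Insert 2: appended to row 1. P = [[2]].
Insert 3: appended to row 1. P = [[2, 3]].
Insert 1: 1 bumps 2 from row 1; 2 starts row 2. P = [[1, 3], [2]].
Insert 5: appended to row 1. P = [[1, 3, 5], [2]].
Insert 4: 4 bumps 5 from row 1; 5 appends to row 2. P = [[1, 3, 4], [2, 5]].

So P = [[1, 3, 4], [2, 5]], Q = [[1, 2, 4], [3, 5]].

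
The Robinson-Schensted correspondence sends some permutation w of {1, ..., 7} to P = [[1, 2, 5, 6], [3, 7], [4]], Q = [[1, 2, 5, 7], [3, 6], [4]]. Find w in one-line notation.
Reverse RSK: for i = n, n-1, ..., 1, locate i in Q, remove the corresponding corner cell from P, and reverse-bump its entry up through P; the value ejected from row 1 is w(i).

So w = 1 4 3 2 7 5 6.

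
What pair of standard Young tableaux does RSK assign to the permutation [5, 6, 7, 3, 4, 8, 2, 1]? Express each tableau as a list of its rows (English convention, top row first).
Insert each entry of the permutation into P by Schensted row insertion, recording in Q the position of each new cell.

After inserting 5: P = [[5]].
After inserting 6: P = [[5, 6]].
After inserting 7: P = [[5, 6, 7]].
After inserting 3: P = [[3, 6, 7], [5]].
After inserting 4: P = [[3, 4, 7], [5, 6]].
After inserting 8: P = [[3, 4, 7, 8], [5, 6]].
After inserting 2: P = [[2, 4, 7, 8], [3, 6], [5]].
After inserting 1: P = [[1, 4, 7, 8], [2, 6], [3], [5]].

So P = [[1, 4, 7, 8], [2, 6], [3], [5]], Q = [[1, 2, 3, 6], [4, 5], [7], [8]].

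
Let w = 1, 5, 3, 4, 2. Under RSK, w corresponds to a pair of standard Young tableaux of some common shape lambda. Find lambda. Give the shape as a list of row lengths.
[3, 1, 1]

Row-insert each entry into an empty tableau.

After inserting 1: P = [[1]].
After inserting 5: P = [[1, 5]].
After inserting 3: P = [[1, 3], [5]].
After inserting 4: P = [[1, 3, 4], [5]].
After inserting 2: P = [[1, 2, 4], [3], [5]].

The final insertion tableau P = [[1, 2, 4], [3], [5]] has shape [3, 1, 1].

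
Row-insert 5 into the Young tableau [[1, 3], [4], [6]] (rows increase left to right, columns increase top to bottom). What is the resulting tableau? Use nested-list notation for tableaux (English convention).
[[1, 3, 5], [4], [6]]

5 is larger than every entry of row 1, so it is appended to row 1. The new tableau is [[1, 3, 5], [4], [6]].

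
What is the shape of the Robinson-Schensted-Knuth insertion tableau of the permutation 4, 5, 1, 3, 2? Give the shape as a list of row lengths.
Row-insert each entry into an empty tableau.

After inserting 4: P = [[4]].
After inserting 5: P = [[4, 5]].
After inserting 1: P = [[1, 5], [4]].
After inserting 3: P = [[1, 3], [4, 5]].
After inserting 2: P = [[1, 2], [3, 5], [4]].

The final insertion tableau P = [[1, 2], [3, 5], [4]] has shape [2, 2, 1].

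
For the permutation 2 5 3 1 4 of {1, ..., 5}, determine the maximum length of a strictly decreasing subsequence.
3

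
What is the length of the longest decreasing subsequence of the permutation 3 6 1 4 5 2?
3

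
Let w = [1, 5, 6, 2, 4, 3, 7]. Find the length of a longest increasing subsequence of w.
4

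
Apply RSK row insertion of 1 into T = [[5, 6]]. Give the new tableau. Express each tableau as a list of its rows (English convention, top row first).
[[1, 6], [5]]

In row 1, 1 replaces 5 (the leftmost entry greater than 1); 5 is bumped to row 2. 5 starts a new row 2. The new tableau is [[1, 6], [5]].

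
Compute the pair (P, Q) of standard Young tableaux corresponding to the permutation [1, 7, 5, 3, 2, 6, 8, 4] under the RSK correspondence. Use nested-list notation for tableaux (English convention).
Insert each entry of the permutation into P by Schensted row insertion, recording in Q the position of each new cell.

Insert 1: appended to row 1. P = [[1]].
Insert 7: appended to row 1. P = [[1, 7]].
Insert 5: 5 bumps 7 from row 1; 7 starts row 2. P = [[1, 5], [7]].
Insert 3: 3 bumps 5 from row 1; 5 bumps 7 from row 2; 7 starts row 3. P = [[1, 3], [5], [7]].
Insert 2: 2 bumps 3 from row 1; 3 bumps 5 from row 2; 5 bumps 7 from row 3; 7 starts row 4. P = [[1, 2], [3], [5], [7]].
Insert 6: appended to row 1. P = [[1, 2, 6], [3], [5], [7]].
Insert 8: appended to row 1. P = [[1, 2, 6, 8], [3], [5], [7]].
Insert 4: 4 bumps 6 from row 1; 6 appends to row 2. P = [[1, 2, 4, 8], [3, 6], [5], [7]].

So P = [[1, 2, 4, 8], [3, 6], [5], [7]], Q = [[1, 2, 6, 7], [3, 8], [4], [5]].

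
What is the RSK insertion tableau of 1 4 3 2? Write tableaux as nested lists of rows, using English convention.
Insert 1: appended to row 1. P = [[1]].
Insert 4: appended to row 1. P = [[1, 4]].
Insert 3: 3 bumps 4 from row 1; 4 starts row 2. P = [[1, 3], [4]].
Insert 2: 2 bumps 3 from row 1; 3 bumps 4 from row 2; 4 starts row 3. P = [[1, 2], [3], [4]].

So P = [[1, 2], [3], [4]].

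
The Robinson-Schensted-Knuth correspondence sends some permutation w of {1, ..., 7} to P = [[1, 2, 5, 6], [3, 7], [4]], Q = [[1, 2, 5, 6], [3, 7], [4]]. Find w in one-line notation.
1 4 3 2 5 7 6

Reverse the RSK construction: for i from n down to 1, find the cell of Q containing i, remove the entry at that cell from P, and reverse-bump it up through P; the value ejected from row 1 is w(i).

Step i=7: Q has 7 at row 2, column 2; remove 7 from row 2 of P and reverse-bump: 7 enters row 1 and ejects 6. So w(7) = 6. P is now [[1, 2, 5, 7], [3], [4]].
Step i=6: Q has 6 at row 1, column 4; remove that cell from P, ejecting 7. So w(6) = 7. P is now [[1, 2, 5], [3], [4]].
Step i=5: Q has 5 at row 1, column 3; remove that cell from P, ejecting 5. So w(5) = 5. P is now [[1, 2], [3], [4]].
Step i=4: Q has 4 at row 3, column 1; remove 4 from row 3 of P and reverse-bump: 4 enters row 2 and ejects 3; 3 enters row 1 and ejects 2. So w(4) = 2. P is now [[1, 3], [4]].
Step i=3: Q has 3 at row 2, column 1; remove 4 from row 2 of P and reverse-bump: 4 enters row 1 and ejects 3. So w(3) = 3. P is now [[1, 4]].
Step i=2: Q has 2 at row 1, column 2; remove that cell from P, ejecting 4. So w(2) = 4. P is now [[1]].
Step i=1: Q has 1 at row 1, column 1; remove that cell from P, ejecting 1. So w(1) = 1. P is now [].

So w = 1 4 3 2 5 7 6.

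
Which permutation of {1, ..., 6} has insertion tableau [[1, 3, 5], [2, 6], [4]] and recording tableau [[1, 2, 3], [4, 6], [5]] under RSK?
2 4 6 3 1 5

Reverse the RSK construction: for i from n down to 1, find the cell of Q containing i, remove the entry at that cell from P, and reverse-bump it up through P; the value ejected from row 1 is w(i).

Step i=6: Q has 6 at row 2, column 2; remove 6 from row 2 of P and reverse-bump: 6 enters row 1 and ejects 5. So w(6) = 5. P is now [[1, 3, 6], [2], [4]].
Step i=5: Q has 5 at row 3, column 1; remove 4 from row 3 of P and reverse-bump: 4 enters row 2 and ejects 2; 2 enters row 1 and ejects 1. So w(5) = 1. P is now [[2, 3, 6], [4]].
Step i=4: Q has 4 at row 2, column 1; remove 4 from row 2 of P and reverse-bump: 4 enters row 1 and ejects 3. So w(4) = 3. P is now [[2, 4, 6]].
Step i=3: Q has 3 at row 1, column 3; remove that cell from P, ejecting 6. So w(3) = 6. P is now [[2, 4]].
Step i=2: Q has 2 at row 1, column 2; remove that cell from P, ejecting 4. So w(2) = 4. P is now [[2]].
Step i=1: Q has 1 at row 1, column 1; remove that cell from P, ejecting 2. So w(1) = 2. P is now [].

So w = 2 4 6 3 1 5.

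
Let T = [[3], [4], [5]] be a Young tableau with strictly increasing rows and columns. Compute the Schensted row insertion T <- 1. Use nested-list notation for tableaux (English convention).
In row 1, 1 replaces 3 (the leftmost entry greater than 1); 3 is bumped to row 2. In row 2, 3 replaces 4 (the leftmost entry greater than 3); 4 is bumped to row 3. In row 3, 4 replaces 5 (the leftmost entry greater than 4); 5 is bumped to row 4. 5 starts a new row 4. The new tableau is [[1], [3], [4], [5]].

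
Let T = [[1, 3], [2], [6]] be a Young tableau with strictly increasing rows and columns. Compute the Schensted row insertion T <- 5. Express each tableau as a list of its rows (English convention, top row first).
5 is larger than every entry of row 1, so it is appended to row 1. The new tableau is [[1, 3, 5], [2], [6]].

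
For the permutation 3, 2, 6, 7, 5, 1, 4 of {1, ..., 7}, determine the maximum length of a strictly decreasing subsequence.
3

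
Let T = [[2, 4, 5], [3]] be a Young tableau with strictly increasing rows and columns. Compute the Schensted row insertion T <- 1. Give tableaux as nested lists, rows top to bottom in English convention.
[[1, 4, 5], [2], [3]]

In row 1, 1 replaces 2 (the leftmost entry greater than 1); 2 is bumped to row 2. In row 2, 2 replaces 3 (the leftmost entry greater than 2); 3 is bumped to row 3. 3 starts a new row 3. The new tableau is [[1, 4, 5], [2], [3]].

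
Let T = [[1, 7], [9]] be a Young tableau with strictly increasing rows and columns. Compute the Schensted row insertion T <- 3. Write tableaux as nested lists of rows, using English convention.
[[1, 3], [7], [9]]

In row 1, 3 replaces 7 (the leftmost entry greater than 3); 7 is bumped to row 2. In row 2, 7 replaces 9 (the leftmost entry greater than 7); 9 is bumped to row 3. 9 starts a new row 3. The new tableau is [[1, 3], [7], [9]].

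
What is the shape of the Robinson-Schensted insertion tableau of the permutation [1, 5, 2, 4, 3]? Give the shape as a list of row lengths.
[3, 1, 1]

Row-insert each entry into an empty tableau.

After inserting 1: P = [[1]].
After inserting 5: P = [[1, 5]].
After inserting 2: P = [[1, 2], [5]].
After inserting 4: P = [[1, 2, 4], [5]].
After inserting 3: P = [[1, 2, 3], [4], [5]].

The final insertion tableau P = [[1, 2, 3], [4], [5]] has shape [3, 1, 1].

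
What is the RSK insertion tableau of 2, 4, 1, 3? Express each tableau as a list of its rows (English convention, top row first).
P = [[1, 3], [2, 4]]

Insert 2: appended to row 1. P = [[2]].
Insert 4: appended to row 1. P = [[2, 4]].
Insert 1: 1 bumps 2 from row 1; 2 starts row 2. P = [[1, 4], [2]].
Insert 3: 3 bumps 4 from row 1; 4 appends to row 2. P = [[1, 3], [2, 4]].

So P = [[1, 3], [2, 4]].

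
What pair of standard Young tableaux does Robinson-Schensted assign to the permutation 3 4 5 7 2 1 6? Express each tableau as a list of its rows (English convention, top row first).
Insert each entry of the permutation into P by Schensted row insertion, recording in Q the position of each new cell.

Insert 3: appended to row 1. P = [[3]].
Insert 4: appended to row 1. P = [[3, 4]].
Insert 5: appended to row 1. P = [[3, 4, 5]].
Insert 7: appended to row 1. P = [[3, 4, 5, 7]].
Insert 2: 2 bumps 3 from row 1; 3 starts row 2. P = [[2, 4, 5, 7], [3]].
Insert 1: 1 bumps 2 from row 1; 2 bumps 3 from row 2; 3 starts row 3. P = [[1, 4, 5, 7], [2], [3]].
Insert 6: 6 bumps 7 from row 1; 7 appends to row 2. P = [[1, 4, 5, 6], [2, 7], [3]].

So P = [[1, 4, 5, 6], [2, 7], [3]], Q = [[1, 2, 3, 4], [5, 7], [6]].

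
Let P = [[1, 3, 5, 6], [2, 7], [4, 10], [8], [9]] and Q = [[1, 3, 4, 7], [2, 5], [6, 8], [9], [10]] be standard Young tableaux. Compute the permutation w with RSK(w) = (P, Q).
Reverse the RSK construction: for i from n down to 1, find the cell of Q containing i, remove the entry at that cell from P, and reverse-bump it up through P; the value ejected from row 1 is w(i).

Step i=10: Q has 10 at row 5, column 1; remove 9 from row 5 of P and reverse-bump: 9 enters row 4 and ejects 8; 8 enters row 3 and ejects 4; 4 enters row 2 and ejects 2; 2 enters row 1 and ejects 1. So w(10) = 1. P is now [[2, 3, 5, 6], [4, 7], [8, 10], [9]].
Step i=9: Q has 9 at row 4, column 1; remove 9 from row 4 of P and reverse-bump: 9 enters row 3 and ejects 8; 8 enters row 2 and ejects 7; 7 enters row 1 and ejects 6. So w(9) = 6. P is now [[2, 3, 5, 7], [4, 8], [9, 10]].
Step i=8: Q has 8 at row 3, column 2; remove 10 from row 3 of P and reverse-bump: 10 enters row 2 and ejects 8; 8 enters row 1 and ejects 7. So w(8) = 7. P is now [[2, 3, 5, 8], [4, 10], [9]].
Step i=7: Q has 7 at row 1, column 4; remove that cell from P, ejecting 8. So w(7) = 8. P is now [[2, 3, 5], [4, 10], [9]].
Step i=6: Q has 6 at row 3, column 1; remove 9 from row 3 of P and reverse-bump: 9 enters row 2 and ejects 4; 4 enters row 1 and ejects 3. So w(6) = 3. P is now [[2, 4, 5], [9, 10]].
Step i=5: Q has 5 at row 2, column 2; remove 10 from row 2 of P and reverse-bump: 10 enters row 1 and ejects 5. So w(5) = 5. P is now [[2, 4, 10], [9]].
Step i=4: Q has 4 at row 1, column 3; remove that cell from P, ejecting 10. So w(4) = 10. P is now [[2, 4], [9]].
Step i=3: Q has 3 at row 1, column 2; remove that cell from P, ejecting 4. So w(3) = 4. P is now [[2], [9]].
Step i=2: Q has 2 at row 2, column 1; remove 9 from row 2 of P and reverse-bump: 9 enters row 1 and ejects 2. So w(2) = 2. P is now [[9]].
Step i=1: Q has 1 at row 1, column 1; remove that cell from P, ejecting 9. So w(1) = 9. P is now [].

So w = 9 2 4 10 5 3 8 7 6 1.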